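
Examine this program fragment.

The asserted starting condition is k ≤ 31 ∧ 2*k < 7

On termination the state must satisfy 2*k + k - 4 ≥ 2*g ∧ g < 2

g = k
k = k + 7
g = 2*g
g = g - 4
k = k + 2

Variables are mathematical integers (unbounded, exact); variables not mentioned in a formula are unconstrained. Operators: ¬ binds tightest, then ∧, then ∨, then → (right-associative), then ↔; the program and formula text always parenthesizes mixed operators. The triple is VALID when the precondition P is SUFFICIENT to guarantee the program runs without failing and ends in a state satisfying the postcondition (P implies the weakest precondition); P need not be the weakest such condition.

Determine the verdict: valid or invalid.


Working backward. After the program, the postcondition 2*k + k - 4 ≥ 2*g ∧ g < 2 must hold; in canonical form it is 3*k ≥ 2*g + 4 ∧ g < 2.
Before k := k + 2: 3*k ≥ 2*g - 2 ∧ g < 2
Before g := g - 4: 3*k ≥ 2*g - 10 ∧ g < 6
Before g := 2*g: 3*k ≥ 4*g - 10 ∧ 2*g < 6
Before k := k + 7: 3*k ≥ 4*g - 31 ∧ 2*g < 6
Before g := k: k ≤ 31 ∧ 2*k < 6
The weakest precondition is k ≤ 31 ∧ 2*k < 6.
Check whether k ≤ 31 ∧ 2*k < 7 implies it.
Countermodel: at the initial state k = 3, the precondition holds but the weakest precondition fails.
Answer: invalid


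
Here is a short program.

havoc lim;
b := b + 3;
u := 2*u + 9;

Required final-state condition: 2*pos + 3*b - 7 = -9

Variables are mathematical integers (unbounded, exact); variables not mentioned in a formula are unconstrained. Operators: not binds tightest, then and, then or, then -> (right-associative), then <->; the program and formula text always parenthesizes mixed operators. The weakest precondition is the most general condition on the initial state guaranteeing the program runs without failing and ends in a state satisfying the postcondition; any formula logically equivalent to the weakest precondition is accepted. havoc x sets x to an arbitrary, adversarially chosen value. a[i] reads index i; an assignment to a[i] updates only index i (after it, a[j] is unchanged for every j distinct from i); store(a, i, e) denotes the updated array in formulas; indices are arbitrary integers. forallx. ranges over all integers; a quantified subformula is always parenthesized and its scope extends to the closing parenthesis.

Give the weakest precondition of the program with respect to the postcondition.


Working backward. After the program, the postcondition 2*pos + 3*b - 7 = -9 must hold; in canonical form it is 3*b + 2*pos = -2.
Before u := 2*u + 9: 3*b + 2*pos = -2
Before b := b + 3: 3*b + 2*pos = -11
Before havoc lim: 3*b + 2*pos = -11
Answer: WP = 3*b + 2*pos = -11


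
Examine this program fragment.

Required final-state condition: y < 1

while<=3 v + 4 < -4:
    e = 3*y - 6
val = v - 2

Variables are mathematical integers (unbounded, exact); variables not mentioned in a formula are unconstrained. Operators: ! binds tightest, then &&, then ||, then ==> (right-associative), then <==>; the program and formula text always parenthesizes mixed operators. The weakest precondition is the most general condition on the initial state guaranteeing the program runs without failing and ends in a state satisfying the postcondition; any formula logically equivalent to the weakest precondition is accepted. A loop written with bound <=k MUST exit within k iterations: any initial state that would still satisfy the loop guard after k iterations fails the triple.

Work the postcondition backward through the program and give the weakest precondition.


Working backward. After the program, y < 1 must hold.
Before val := v - 2: y < 1
Before the loop (bound <=3), unroll the exhaustion recursion (WP_0 = exit-now case; WP_j = one more guarded iteration, up to j = 3):
  WP_0: (!(v < -8)) && y < 1
  WP_1: (v < -8 ==> ((!(v < -8)) && y < 1)) && ((!(v < -8)) ==> y < 1)
  WP_2: (v < -8 ==> ((v < -8 ==> ((!(v < -8)) && y < 1)) && ((!(v < -8)) ==> y < 1))) && ((!(v < -8)) ==> y < 1)
  WP_3: (v < -8 ==> ((v < -8 ==> ((v < -8 ==> ((!(v < -8)) && y < 1)) && ((!(v < -8)) ==> y < 1))) && ((!(v < -8)) ==> y < 1))) && ((!(v < -8)) ==> y < 1)
So before the loop: (v < -8 ==> ((v < -8 ==> ((v < -8 ==> ((!(v < -8)) && y < 1)) && ((!(v < -8)) ==> y < 1))) && ((!(v < -8)) ==> y < 1))) && ((!(v < -8)) ==> y < 1)
Answer: WP = (v < -8 ==> ((v < -8 ==> ((v < -8 ==> ((!(v < -8)) && y < 1)) && ((!(v < -8)) ==> y < 1))) && ((!(v < -8)) ==> y < 1))) && ((!(v < -8)) ==> y < 1)


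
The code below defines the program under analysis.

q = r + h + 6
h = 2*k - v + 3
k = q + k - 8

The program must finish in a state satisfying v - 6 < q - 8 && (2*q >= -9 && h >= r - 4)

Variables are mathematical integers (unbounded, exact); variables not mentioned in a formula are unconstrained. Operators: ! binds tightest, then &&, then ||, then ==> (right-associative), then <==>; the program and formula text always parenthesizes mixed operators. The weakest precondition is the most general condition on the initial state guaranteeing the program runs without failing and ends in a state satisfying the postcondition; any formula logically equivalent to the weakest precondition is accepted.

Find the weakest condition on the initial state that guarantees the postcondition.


Working backward. After the program, the postcondition v - 6 < q - 8 && (2*q >= -9 && h >= r - 4) must hold; in canonical form it is v < q - 2 && 2*q >= -9 && h >= r - 4.
Before k := q + k - 8: v < q - 2 && 2*q >= -9 && h >= r - 4
Before h := 2*k - v + 3: v < q - 2 && 2*q >= -9 && 2*k >= r + v - 7
Before q := r + h + 6: v < h + r + 4 && 2*h + 2*r >= -21 && 2*k >= r + v - 7
Answer: WP = v < h + r + 4 && 2*h + 2*r >= -21 && 2*k >= r + v - 7


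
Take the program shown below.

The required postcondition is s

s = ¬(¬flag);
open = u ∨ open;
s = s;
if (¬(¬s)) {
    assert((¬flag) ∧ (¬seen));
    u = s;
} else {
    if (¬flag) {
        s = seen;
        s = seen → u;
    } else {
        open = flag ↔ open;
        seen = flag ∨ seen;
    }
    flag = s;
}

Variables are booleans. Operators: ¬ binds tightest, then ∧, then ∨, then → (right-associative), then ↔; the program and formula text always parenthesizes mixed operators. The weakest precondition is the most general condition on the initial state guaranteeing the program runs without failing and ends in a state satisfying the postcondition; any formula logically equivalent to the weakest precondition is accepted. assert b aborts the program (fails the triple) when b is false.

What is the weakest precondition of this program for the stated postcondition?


Working backward. After the program, s must hold.
Then branch requires (¬flag) ∧ (¬seen) ∧ s; else branch requires ((¬flag) → (seen → u)) ∧ (flag → s).
Before the if: (s → ((¬flag) ∧ (¬seen) ∧ s)) ∧ ((¬s) → (((¬flag) → (seen → u)) ∧ (flag → s)))
Before s := s: (s → ((¬flag) ∧ (¬seen) ∧ s)) ∧ ((¬s) → (((¬flag) → (seen → u)) ∧ (flag → s)))
Before open := u ∨ open: (s → ((¬flag) ∧ (¬seen) ∧ s)) ∧ ((¬s) → (((¬flag) → (seen → u)) ∧ (flag → s)))
Before s := ¬(¬flag): (¬flag) ∧ ((¬flag) → ((¬flag) → (seen → u)))
Answer: WP = (¬flag) ∧ ((¬flag) → ((¬flag) → (seen → u)))


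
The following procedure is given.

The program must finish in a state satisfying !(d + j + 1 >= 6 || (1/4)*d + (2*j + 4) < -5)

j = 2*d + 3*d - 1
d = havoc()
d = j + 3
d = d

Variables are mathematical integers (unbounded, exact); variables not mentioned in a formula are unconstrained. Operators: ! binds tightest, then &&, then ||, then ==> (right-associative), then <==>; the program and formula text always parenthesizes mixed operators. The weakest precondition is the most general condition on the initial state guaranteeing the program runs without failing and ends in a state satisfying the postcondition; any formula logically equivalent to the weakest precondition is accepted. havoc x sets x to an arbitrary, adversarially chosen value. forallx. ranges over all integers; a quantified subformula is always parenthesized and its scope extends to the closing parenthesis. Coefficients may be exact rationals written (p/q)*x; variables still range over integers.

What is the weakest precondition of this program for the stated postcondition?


Working backward. After the program, the postcondition !(d + j + 1 >= 6 || (1/4)*d + (2*j + 4) < -5) must hold; in canonical form it is !(d + j >= 5 || (1/4)*d + 2*j < -9).
Before d := d: !(d + j >= 5 || (1/4)*d + 2*j < -9)
Before d := j + 3: !(2*j >= 2 || (9/4)*j < -39/4)
Before havoc d: !(2*j >= 2 || (9/4)*j < -39/4)
Before j := 2*d + 3*d - 1: !(10*d >= 4 || (45/4)*d < -15/2)
Answer: WP = !(10*d >= 4 || (45/4)*d < -15/2)


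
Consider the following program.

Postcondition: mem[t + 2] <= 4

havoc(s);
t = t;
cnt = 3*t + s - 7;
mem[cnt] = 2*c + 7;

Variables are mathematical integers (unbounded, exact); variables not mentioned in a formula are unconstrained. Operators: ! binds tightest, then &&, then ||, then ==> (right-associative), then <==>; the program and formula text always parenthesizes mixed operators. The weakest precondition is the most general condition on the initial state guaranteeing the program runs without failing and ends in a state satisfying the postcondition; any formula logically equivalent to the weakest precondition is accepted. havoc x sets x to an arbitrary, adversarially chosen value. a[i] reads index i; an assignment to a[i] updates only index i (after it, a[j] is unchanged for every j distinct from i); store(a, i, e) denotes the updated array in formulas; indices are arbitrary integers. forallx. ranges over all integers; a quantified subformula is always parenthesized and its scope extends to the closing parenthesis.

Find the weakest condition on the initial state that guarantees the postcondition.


Working backward. After the program, mem[t + 2] <= 4 must hold.
Before mem[cnt] := 2*c + 7: store(mem, cnt, 2*c + 7)[t + 2] <= 4
Before cnt := 3*t + s - 7: store(mem, s + 3*t - 7, 2*c + 7)[t + 2] <= 4
Before t := t: store(mem, s + 3*t - 7, 2*c + 7)[t + 2] <= 4
Before havoc s: forall s_1. store(mem, s_1 + 3*t - 7, 2*c + 7)[t + 2] <= 4
Answer: WP = forall s_1. store(mem, s_1 + 3*t - 7, 2*c + 7)[t + 2] <= 4


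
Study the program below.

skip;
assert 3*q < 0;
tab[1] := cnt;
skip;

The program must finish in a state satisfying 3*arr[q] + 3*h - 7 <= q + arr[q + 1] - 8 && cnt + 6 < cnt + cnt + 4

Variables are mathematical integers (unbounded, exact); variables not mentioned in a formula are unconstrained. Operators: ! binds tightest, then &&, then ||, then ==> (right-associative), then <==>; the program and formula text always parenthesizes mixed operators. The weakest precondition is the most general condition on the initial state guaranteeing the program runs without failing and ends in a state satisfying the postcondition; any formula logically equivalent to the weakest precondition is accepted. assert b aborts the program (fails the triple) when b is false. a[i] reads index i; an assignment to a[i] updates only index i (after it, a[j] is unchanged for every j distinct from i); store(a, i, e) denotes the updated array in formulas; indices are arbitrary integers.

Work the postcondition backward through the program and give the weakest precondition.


Working backward. After the program, the postcondition 3*arr[q] + 3*h - 7 <= q + arr[q + 1] - 8 && cnt + 6 < cnt + cnt + 4 must hold; in canonical form it is 3*arr[q] + 3*h <= arr[q + 1] + q - 1 && cnt > 2.
Before skip: 3*arr[q] + 3*h <= arr[q + 1] + q - 1 && cnt > 2
Before tab[1] := cnt: 3*arr[q] + 3*h <= arr[q + 1] + q - 1 && cnt > 2
Before assert 3*q < 0: 3*q < 0 && 3*arr[q] + 3*h <= arr[q + 1] + q - 1 && cnt > 2
Before skip: 3*q < 0 && 3*arr[q] + 3*h <= arr[q + 1] + q - 1 && cnt > 2
Answer: WP = 3*q < 0 && 3*arr[q] + 3*h <= arr[q + 1] + q - 1 && cnt > 2


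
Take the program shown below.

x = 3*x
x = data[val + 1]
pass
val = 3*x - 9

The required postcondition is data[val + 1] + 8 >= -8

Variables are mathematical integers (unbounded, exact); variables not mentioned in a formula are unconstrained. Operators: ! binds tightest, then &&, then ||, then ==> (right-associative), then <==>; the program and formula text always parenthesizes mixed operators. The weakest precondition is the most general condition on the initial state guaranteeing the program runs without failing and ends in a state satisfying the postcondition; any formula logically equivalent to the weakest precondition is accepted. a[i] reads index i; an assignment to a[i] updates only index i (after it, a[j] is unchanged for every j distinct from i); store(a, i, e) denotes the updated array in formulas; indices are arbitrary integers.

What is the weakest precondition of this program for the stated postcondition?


Working backward. After the program, the postcondition data[val + 1] + 8 >= -8 must hold; in canonical form it is data[val + 1] >= -16.
Before val := 3*x - 9: data[3*x - 8] >= -16
Before skip: data[3*x - 8] >= -16
Before x := data[val + 1]: data[3*data[val + 1] - 8] >= -16
Before x := 3*x: data[3*data[val + 1] - 8] >= -16
Answer: WP = data[3*data[val + 1] - 8] >= -16


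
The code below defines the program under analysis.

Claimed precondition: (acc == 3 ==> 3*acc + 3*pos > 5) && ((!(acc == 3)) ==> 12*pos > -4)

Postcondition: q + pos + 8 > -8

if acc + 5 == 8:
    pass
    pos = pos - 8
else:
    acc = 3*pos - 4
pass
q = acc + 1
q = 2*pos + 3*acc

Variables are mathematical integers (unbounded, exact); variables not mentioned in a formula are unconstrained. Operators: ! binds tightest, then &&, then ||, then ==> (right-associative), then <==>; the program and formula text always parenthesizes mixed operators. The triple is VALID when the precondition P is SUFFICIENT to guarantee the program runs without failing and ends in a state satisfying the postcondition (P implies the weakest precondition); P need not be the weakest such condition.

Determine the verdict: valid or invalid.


Working backward. After the program, the postcondition q + pos + 8 > -8 must hold; in canonical form it is pos + q > -16.
Before q := 2*pos + 3*acc: 3*acc + 3*pos > -16
Before q := acc + 1: 3*acc + 3*pos > -16
Before skip: 3*acc + 3*pos > -16
Then branch requires 3*acc + 3*pos > 8; else branch requires 12*pos > -4.
Before the if: (acc == 3 ==> 3*acc + 3*pos > 8) && ((!(acc == 3)) ==> 12*pos > -4)
The weakest precondition is (acc == 3 ==> 3*acc + 3*pos > 8) && ((!(acc == 3)) ==> 12*pos > -4).
Check whether (acc == 3 ==> 3*acc + 3*pos > 5) && ((!(acc == 3)) ==> 12*pos > -4) implies it.
Countermodel: at the initial state acc = 3, pos = -1, the precondition holds but the weakest precondition fails.
Answer: invalid


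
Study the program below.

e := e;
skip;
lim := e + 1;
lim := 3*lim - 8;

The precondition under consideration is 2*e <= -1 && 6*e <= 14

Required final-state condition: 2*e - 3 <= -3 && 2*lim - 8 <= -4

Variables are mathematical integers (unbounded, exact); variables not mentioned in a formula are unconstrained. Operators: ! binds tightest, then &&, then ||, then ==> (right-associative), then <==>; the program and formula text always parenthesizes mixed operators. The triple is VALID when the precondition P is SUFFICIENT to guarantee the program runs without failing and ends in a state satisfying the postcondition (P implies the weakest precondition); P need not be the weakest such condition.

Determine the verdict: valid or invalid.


Working backward. After the program, the postcondition 2*e - 3 <= -3 && 2*lim - 8 <= -4 must hold; in canonical form it is 2*e <= 0 && 2*lim <= 4.
Before lim := 3*lim - 8: 2*e <= 0 && 6*lim <= 20
Before lim := e + 1: 2*e <= 0 && 6*e <= 14
Before skip: 2*e <= 0 && 6*e <= 14
Before e := e: 2*e <= 0 && 6*e <= 14
The weakest precondition is 2*e <= 0 && 6*e <= 14.
Check whether 2*e <= -1 && 6*e <= 14 implies it.
Every state satisfying the precondition satisfies the weakest precondition: the implication holds.
Answer: valid


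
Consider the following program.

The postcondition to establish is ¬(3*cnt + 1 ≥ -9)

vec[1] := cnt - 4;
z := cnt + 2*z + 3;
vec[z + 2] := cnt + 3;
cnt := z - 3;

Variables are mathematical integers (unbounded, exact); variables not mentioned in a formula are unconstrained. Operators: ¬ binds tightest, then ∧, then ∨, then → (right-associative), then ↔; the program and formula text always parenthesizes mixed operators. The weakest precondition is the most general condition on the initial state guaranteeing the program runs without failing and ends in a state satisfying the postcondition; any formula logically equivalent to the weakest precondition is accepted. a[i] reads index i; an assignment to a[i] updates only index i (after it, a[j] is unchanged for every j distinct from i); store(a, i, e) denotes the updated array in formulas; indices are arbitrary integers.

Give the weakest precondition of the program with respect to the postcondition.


Working backward. After the program, the postcondition ¬(3*cnt + 1 ≥ -9) must hold; in canonical form it is ¬(3*cnt ≥ -10).
Before cnt := z - 3: ¬(3*z ≥ -1)
Before vec[z + 2] := cnt + 3: ¬(3*z ≥ -1)
Before z := cnt + 2*z + 3: ¬(3*cnt + 6*z ≥ -10)
Before vec[1] := cnt - 4: ¬(3*cnt + 6*z ≥ -10)
Answer: WP = ¬(3*cnt + 6*z ≥ -10)


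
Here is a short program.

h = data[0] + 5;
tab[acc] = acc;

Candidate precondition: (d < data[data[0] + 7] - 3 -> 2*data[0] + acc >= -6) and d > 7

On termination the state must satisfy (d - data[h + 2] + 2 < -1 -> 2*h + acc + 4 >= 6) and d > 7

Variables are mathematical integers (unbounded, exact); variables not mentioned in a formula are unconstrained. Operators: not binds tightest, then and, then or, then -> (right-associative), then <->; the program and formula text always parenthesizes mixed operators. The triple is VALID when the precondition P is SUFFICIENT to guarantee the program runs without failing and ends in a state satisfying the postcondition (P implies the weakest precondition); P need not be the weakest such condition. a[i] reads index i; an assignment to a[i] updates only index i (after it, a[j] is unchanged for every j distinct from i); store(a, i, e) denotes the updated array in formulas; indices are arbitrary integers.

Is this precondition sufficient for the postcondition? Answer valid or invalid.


Working backward. After the program, the postcondition (d - data[h + 2] + 2 < -1 -> 2*h + acc + 4 >= 6) and d > 7 must hold; in canonical form it is (d < data[h + 2] - 3 -> acc + 2*h >= 2) and d > 7.
Before tab[acc] := acc: (d < data[h + 2] - 3 -> acc + 2*h >= 2) and d > 7
Before h := data[0] + 5: (d < data[data[0] + 7] - 3 -> 2*data[0] + acc >= -8) and d > 7
The weakest precondition is (d < data[data[0] + 7] - 3 -> 2*data[0] + acc >= -8) and d > 7.
Check whether (d < data[data[0] + 7] - 3 -> 2*data[0] + acc >= -6) and d > 7 implies it.
Every state satisfying the precondition satisfies the weakest precondition: the implication holds.
Answer: valid


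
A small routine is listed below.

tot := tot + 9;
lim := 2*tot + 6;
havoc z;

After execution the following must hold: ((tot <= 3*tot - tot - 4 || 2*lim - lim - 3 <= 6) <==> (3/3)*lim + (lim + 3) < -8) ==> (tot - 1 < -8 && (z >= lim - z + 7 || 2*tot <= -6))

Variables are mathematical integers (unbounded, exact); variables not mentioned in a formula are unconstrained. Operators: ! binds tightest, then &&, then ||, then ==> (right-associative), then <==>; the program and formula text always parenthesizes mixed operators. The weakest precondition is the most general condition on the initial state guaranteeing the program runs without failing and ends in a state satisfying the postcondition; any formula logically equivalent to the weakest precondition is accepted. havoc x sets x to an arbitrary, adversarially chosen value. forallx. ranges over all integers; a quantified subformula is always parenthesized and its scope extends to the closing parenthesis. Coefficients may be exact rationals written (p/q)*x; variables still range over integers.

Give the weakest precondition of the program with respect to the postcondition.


Working backward. After the program, the postcondition ((tot <= 3*tot - tot - 4 || 2*lim - lim - 3 <= 6) <==> (3/3)*lim + (lim + 3) < -8) ==> (tot - 1 < -8 && (z >= lim - z + 7 || 2*tot <= -6)) must hold; in canonical form it is ((tot >= 4 || lim <= 9) <==> 2*lim < -11) ==> (tot < -7 && (2*z >= lim + 7 || 2*tot <= -6)).
Before havoc z: forall z_1. (((tot >= 4 || lim <= 9) <==> 2*lim < -11) ==> (tot < -7 && (2*z_1 >= lim + 7 || 2*tot <= -6)))
Before lim := 2*tot + 6: forall z_1. (((tot >= 4 || 2*tot <= 3) <==> 4*tot < -23) ==> (tot < -7 && (2*z_1 >= 2*tot + 13 || 2*tot <= -6)))
Before tot := tot + 9: forall z_1. (((tot >= -5 || 2*tot <= -15) <==> 4*tot < -59) ==> (tot < -16 && (2*z_1 >= 2*tot + 31 || 2*tot <= -24)))
Answer: WP = forall z_1. (((tot >= -5 || 2*tot <= -15) <==> 4*tot < -59) ==> (tot < -16 && (2*z_1 >= 2*tot + 31 || 2*tot <= -24)))


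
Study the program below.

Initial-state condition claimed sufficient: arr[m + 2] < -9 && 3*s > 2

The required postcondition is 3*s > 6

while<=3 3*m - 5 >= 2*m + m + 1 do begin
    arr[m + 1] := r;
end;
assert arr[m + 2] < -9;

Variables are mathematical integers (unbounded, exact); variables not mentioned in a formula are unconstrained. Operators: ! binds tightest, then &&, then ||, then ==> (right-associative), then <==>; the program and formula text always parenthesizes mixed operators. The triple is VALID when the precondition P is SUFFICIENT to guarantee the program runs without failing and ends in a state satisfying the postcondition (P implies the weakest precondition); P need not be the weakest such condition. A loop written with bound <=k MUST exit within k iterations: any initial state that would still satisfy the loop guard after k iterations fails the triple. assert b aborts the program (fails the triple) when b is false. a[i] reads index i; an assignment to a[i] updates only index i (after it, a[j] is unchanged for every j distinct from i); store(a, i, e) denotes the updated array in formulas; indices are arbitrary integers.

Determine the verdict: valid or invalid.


Working backward. After the program, 3*s > 6 must hold.
Before assert arr[m + 2] < -9: arr[m + 2] < -9 && 3*s > 6
Before the loop (bound <=3), unroll the exhaustion recursion (WP_0 = exit-now case; WP_j = one more guarded iteration, up to j = 3):
  WP_0: arr[m + 2] < -9 && 3*s > 6
  WP_1: arr[m + 2] < -9 && 3*s > 6
  WP_2: arr[m + 2] < -9 && 3*s > 6
  WP_3: arr[m + 2] < -9 && 3*s > 6
So before the loop: arr[m + 2] < -9 && 3*s > 6
The weakest precondition is arr[m + 2] < -9 && 3*s > 6.
Check whether arr[m + 2] < -9 && 3*s > 2 implies it.
Countermodel: at the initial state arr = {[0] = -10, elsewhere -10}, m = -2, s = 1, the precondition holds but the weakest precondition fails.
Answer: invalid


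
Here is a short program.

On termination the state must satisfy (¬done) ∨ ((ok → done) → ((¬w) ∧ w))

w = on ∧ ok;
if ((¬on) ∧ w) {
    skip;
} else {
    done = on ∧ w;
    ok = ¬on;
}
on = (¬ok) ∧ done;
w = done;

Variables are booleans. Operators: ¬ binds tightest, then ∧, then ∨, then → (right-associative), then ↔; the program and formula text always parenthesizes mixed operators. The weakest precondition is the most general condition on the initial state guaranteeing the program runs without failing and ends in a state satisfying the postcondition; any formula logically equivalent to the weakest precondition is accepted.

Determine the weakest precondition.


Working backward. After the program, the postcondition (¬done) ∨ ((ok → done) → ((¬w) ∧ w)) must hold; in canonical form it is (¬done) ∨ (¬(ok → done)).
Before w := done: (¬done) ∨ (¬(ok → done))
Before on := (¬ok) ∧ done: (¬done) ∨ (¬(ok → done))
Then branch requires (¬done) ∨ (¬(ok → done)); else branch requires (¬(on ∧ w)) ∨ (¬((¬on) → (on ∧ w))).
Before the if: (((¬on) ∧ w) → ((¬done) ∨ (¬(ok → done)))) ∧ ((¬((¬on) ∧ w)) → ((¬(on ∧ w)) ∨ (¬((¬on) → (on ∧ w)))))
Before w := on ∧ ok: (¬(on ∧ ok)) ∨ (¬((¬on) → (on ∧ ok)))
Answer: WP = (¬(on ∧ ok)) ∨ (¬((¬on) → (on ∧ ok)))


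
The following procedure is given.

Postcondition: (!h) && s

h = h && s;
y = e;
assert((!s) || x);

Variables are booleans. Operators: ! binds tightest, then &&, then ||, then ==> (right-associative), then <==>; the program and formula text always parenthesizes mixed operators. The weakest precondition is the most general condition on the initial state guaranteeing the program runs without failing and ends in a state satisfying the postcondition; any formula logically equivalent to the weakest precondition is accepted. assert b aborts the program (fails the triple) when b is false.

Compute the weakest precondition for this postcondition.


Working backward. After the program, (!h) && s must hold.
Before assert (!s) || x: ((!s) || x) && (!h) && s
Before y := e: ((!s) || x) && (!h) && s
Before h := h && s: ((!s) || x) && (!(h && s)) && s
Answer: WP = ((!s) || x) && (!(h && s)) && s


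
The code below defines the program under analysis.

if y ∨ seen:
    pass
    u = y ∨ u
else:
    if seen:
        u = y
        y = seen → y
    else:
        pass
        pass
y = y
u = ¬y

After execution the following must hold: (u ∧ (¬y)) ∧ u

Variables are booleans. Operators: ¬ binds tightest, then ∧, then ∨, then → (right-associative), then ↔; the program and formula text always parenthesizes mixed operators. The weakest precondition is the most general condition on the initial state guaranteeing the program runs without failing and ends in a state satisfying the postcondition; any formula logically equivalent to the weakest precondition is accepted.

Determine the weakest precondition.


Working backward. After the program, the postcondition (u ∧ (¬y)) ∧ u must hold; in canonical form it is u ∧ (¬y).
Before u := ¬y: ¬y
Before y := y: ¬y
Then branch requires ¬y; else branch requires (seen → (¬(seen → y))) ∧ ((¬seen) → (¬y)).
Before the if: ((y ∨ seen) → (¬y)) ∧ ((¬(y ∨ seen)) → ((seen → (¬(seen → y))) ∧ ((¬seen) → (¬y))))
Answer: WP = ((y ∨ seen) → (¬y)) ∧ ((¬(y ∨ seen)) → ((seen → (¬(seen → y))) ∧ ((¬seen) → (¬y))))


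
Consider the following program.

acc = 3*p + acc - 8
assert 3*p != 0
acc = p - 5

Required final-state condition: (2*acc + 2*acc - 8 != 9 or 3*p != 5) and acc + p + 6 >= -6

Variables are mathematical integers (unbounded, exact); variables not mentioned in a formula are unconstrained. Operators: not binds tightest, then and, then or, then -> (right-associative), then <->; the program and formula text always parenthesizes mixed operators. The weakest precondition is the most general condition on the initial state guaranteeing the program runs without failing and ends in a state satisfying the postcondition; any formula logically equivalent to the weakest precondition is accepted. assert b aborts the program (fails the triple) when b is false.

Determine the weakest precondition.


Working backward. After the program, the postcondition (2*acc + 2*acc - 8 != 9 or 3*p != 5) and acc + p + 6 >= -6 must hold; in canonical form it is (4*acc != 17 or 3*p != 5) and acc + p >= -12.
Before acc := p - 5: (4*p != 37 or 3*p != 5) and 2*p >= -7
Before assert 3*p != 0: 3*p != 0 and (4*p != 37 or 3*p != 5) and 2*p >= -7
Before acc := 3*p + acc - 8: 3*p != 0 and (4*p != 37 or 3*p != 5) and 2*p >= -7
Answer: WP = 3*p != 0 and (4*p != 37 or 3*p != 5) and 2*p >= -7


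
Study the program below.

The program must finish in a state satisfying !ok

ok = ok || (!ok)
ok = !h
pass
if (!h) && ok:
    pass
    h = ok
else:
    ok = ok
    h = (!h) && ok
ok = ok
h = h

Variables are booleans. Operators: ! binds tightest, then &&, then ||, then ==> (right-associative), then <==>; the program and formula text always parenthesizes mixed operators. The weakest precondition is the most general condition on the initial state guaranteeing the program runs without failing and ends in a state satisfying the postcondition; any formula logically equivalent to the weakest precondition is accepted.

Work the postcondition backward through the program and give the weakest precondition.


Working backward. After the program, !ok must hold.
Before h := h: !ok
Before ok := ok: !ok
Then branch requires !ok; else branch requires !ok.
Before the if: (((!h) && ok) ==> (!ok)) && ((!((!h) && ok)) ==> (!ok))
Before skip: (((!h) && ok) ==> (!ok)) && ((!((!h) && ok)) ==> (!ok))
Before ok := !h: (!h) ==> h
Before ok := ok || (!ok): (!h) ==> h
Answer: WP = (!h) ==> h


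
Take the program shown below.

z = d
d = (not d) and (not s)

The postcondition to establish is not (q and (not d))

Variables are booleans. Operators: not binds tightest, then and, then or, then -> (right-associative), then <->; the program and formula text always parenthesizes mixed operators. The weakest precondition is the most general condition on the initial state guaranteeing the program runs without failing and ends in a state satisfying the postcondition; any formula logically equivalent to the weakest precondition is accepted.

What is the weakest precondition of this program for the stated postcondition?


Working backward. After the program, not (q and (not d)) must hold.
Before d := (not d) and (not s): not (q and (not ((not d) and (not s))))
Before z := d: not (q and (not ((not d) and (not s))))
Answer: WP = not (q and (not ((not d) and (not s))))


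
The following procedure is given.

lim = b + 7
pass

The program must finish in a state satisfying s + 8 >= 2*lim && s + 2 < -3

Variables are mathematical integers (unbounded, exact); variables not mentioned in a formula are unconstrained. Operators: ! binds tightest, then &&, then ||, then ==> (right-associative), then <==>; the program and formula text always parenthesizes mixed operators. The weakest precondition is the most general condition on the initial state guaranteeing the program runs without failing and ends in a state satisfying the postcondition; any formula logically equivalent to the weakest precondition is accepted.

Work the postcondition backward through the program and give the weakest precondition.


Working backward. After the program, the postcondition s + 8 >= 2*lim && s + 2 < -3 must hold; in canonical form it is s >= 2*lim - 8 && s < -5.
Before skip: s >= 2*lim - 8 && s < -5
Before lim := b + 7: s >= 2*b + 6 && s < -5
Answer: WP = s >= 2*b + 6 && s < -5


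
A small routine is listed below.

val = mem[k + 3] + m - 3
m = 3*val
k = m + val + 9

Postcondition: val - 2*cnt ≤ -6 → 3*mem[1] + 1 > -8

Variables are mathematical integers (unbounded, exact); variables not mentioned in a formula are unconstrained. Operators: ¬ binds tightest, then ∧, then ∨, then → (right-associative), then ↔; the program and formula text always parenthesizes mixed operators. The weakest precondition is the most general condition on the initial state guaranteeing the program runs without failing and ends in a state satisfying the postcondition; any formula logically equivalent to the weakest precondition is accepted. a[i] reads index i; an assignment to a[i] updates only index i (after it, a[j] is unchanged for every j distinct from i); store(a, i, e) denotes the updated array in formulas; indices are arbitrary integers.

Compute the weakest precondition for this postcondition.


Working backward. After the program, the postcondition val - 2*cnt ≤ -6 → 3*mem[1] + 1 > -8 must hold; in canonical form it is val ≤ 2*cnt - 6 → 3*mem[1] > -9.
Before k := m + val + 9: val ≤ 2*cnt - 6 → 3*mem[1] > -9
Before m := 3*val: val ≤ 2*cnt - 6 → 3*mem[1] > -9
Before val := mem[k + 3] + m - 3: mem[k + 3] + m ≤ 2*cnt - 3 → 3*mem[1] > -9
Answer: WP = mem[k + 3] + m ≤ 2*cnt - 3 → 3*mem[1] > -9


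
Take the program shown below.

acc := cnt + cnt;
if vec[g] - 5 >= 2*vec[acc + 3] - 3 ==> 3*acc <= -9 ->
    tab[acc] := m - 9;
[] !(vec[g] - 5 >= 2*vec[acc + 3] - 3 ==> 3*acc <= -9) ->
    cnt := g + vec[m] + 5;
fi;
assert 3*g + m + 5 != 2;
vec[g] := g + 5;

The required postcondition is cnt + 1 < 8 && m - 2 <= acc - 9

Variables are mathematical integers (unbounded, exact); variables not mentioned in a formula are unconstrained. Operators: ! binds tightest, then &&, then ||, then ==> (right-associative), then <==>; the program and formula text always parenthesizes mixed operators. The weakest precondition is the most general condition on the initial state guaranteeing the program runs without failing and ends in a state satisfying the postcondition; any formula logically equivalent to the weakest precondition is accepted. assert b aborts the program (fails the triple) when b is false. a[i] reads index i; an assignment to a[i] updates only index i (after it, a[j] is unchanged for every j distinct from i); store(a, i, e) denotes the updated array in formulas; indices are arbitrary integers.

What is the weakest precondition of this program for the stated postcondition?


Working backward. After the program, the postcondition cnt + 1 < 8 && m - 2 <= acc - 9 must hold; in canonical form it is cnt < 7 && m <= acc - 7.
Before vec[g] := g + 5: cnt < 7 && m <= acc - 7
Before assert 3*g + m + 5 != 2: 3*g + m != -3 && cnt < 7 && m <= acc - 7
Then branch requires 3*g + m != -3 && cnt < 7 && m <= acc - 7; else branch requires 3*g + m != -3 && vec[m] + g < 2 && m <= acc - 7.
Before the if: ((vec[g] >= 2*vec[acc + 3] + 2 ==> 3*acc <= -9) ==> (3*g + m != -3 && cnt < 7 && m <= acc - 7)) && ((!(vec[g] >= 2*vec[acc + 3] + 2 ==> 3*acc <= -9)) ==> (3*g + m != -3 && vec[m] + g < 2 && m <= acc - 7))
Before acc := cnt + cnt: ((vec[g] >= 2*vec[2*cnt + 3] + 2 ==> 6*cnt <= -9) ==> (3*g + m != -3 && cnt < 7 && m <= 2*cnt - 7)) && ((!(vec[g] >= 2*vec[2*cnt + 3] + 2 ==> 6*cnt <= -9)) ==> (3*g + m != -3 && vec[m] + g < 2 && m <= 2*cnt - 7))
Answer: WP = ((vec[g] >= 2*vec[2*cnt + 3] + 2 ==> 6*cnt <= -9) ==> (3*g + m != -3 && cnt < 7 && m <= 2*cnt - 7)) && ((!(vec[g] >= 2*vec[2*cnt + 3] + 2 ==> 6*cnt <= -9)) ==> (3*g + m != -3 && vec[m] + g < 2 && m <= 2*cnt - 7))


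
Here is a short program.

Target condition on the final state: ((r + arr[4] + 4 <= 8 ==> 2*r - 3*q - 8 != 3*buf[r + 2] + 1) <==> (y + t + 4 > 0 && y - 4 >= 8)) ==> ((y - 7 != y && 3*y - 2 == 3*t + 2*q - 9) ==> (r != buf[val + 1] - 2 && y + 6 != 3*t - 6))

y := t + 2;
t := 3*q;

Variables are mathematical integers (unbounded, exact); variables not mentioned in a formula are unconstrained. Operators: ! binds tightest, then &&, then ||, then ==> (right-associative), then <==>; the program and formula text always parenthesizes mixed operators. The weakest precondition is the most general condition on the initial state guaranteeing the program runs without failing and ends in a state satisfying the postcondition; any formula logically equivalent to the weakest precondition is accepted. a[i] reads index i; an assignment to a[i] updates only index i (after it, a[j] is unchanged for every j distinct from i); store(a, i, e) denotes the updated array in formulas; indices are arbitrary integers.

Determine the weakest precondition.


Working backward. After the program, the postcondition ((r + arr[4] + 4 <= 8 ==> 2*r - 3*q - 8 != 3*buf[r + 2] + 1) <==> (y + t + 4 > 0 && y - 4 >= 8)) ==> ((y - 7 != y && 3*y - 2 == 3*t + 2*q - 9) ==> (r != buf[val + 1] - 2 && y + 6 != 3*t - 6)) must hold; in canonical form it is ((arr[4] + r <= 4 ==> 2*r != 3*buf[r + 2] + 3*q + 9) <==> (t + y > -4 && y >= 12)) ==> (3*y == 2*q + 3*t - 7 ==> (r != buf[val + 1] - 2 && y != 3*t - 12)).
Before t := 3*q: ((arr[4] + r <= 4 ==> 2*r != 3*buf[r + 2] + 3*q + 9) <==> (3*q + y > -4 && y >= 12)) ==> (3*y == 11*q - 7 ==> (r != buf[val + 1] - 2 && y != 9*q - 12))
Before y := t + 2: ((arr[4] + r <= 4 ==> 2*r != 3*buf[r + 2] + 3*q + 9) <==> (3*q + t > -6 && t >= 10)) ==> (3*t == 11*q - 13 ==> (r != buf[val + 1] - 2 && t != 9*q - 14))
Answer: WP = ((arr[4] + r <= 4 ==> 2*r != 3*buf[r + 2] + 3*q + 9) <==> (3*q + t > -6 && t >= 10)) ==> (3*t == 11*q - 13 ==> (r != buf[val + 1] - 2 && t != 9*q - 14))


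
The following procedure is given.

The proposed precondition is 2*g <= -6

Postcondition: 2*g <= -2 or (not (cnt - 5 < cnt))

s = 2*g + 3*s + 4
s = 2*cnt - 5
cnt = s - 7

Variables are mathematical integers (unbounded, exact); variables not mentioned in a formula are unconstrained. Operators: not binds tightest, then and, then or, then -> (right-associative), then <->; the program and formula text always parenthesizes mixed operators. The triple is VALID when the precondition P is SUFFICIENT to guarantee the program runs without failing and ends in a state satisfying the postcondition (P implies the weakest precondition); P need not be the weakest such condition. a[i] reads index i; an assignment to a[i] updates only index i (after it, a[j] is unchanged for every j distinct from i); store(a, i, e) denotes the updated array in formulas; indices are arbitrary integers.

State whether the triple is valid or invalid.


Working backward. After the program, the postcondition 2*g <= -2 or (not (cnt - 5 < cnt)) must hold; in canonical form it is 2*g <= -2.
Before cnt := s - 7: 2*g <= -2
Before s := 2*cnt - 5: 2*g <= -2
Before s := 2*g + 3*s + 4: 2*g <= -2
The weakest precondition is 2*g <= -2.
Check whether 2*g <= -6 implies it.
Every state satisfying the precondition satisfies the weakest precondition: the implication holds.
Answer: valid


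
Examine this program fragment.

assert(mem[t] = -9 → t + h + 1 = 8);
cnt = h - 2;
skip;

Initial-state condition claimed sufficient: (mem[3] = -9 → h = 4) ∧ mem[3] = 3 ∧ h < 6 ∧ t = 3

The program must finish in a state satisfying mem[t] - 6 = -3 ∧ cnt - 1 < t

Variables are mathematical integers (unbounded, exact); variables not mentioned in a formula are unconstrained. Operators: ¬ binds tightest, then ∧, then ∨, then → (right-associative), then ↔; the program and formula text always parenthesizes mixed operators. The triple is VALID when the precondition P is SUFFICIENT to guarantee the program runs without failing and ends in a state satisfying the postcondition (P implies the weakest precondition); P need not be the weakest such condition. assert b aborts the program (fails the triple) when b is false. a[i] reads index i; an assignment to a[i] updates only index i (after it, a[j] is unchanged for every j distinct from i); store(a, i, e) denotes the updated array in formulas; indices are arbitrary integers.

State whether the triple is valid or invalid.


Working backward. After the program, the postcondition mem[t] - 6 = -3 ∧ cnt - 1 < t must hold; in canonical form it is mem[t] = 3 ∧ cnt < t + 1.
Before skip: mem[t] = 3 ∧ cnt < t + 1
Before cnt := h - 2: mem[t] = 3 ∧ h < t + 3
Before assert mem[t] = -9 → t + h + 1 = 8: (mem[t] = -9 → h + t = 7) ∧ mem[t] = 3 ∧ h < t + 3
The weakest precondition is (mem[t] = -9 → h + t = 7) ∧ mem[t] = 3 ∧ h < t + 3.
Check whether (mem[3] = -9 → h = 4) ∧ mem[3] = 3 ∧ h < 6 ∧ t = 3 implies it.
Every state satisfying the precondition satisfies the weakest precondition: the implication holds.
Answer: valid


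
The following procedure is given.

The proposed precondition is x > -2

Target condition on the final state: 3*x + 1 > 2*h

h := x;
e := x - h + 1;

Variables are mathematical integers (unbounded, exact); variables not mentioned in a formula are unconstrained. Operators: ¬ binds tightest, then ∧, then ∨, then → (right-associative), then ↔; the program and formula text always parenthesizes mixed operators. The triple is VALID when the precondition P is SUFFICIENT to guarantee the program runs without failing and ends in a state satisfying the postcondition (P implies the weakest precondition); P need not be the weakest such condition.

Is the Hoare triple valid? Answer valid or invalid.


Working backward. After the program, the postcondition 3*x + 1 > 2*h must hold; in canonical form it is 3*x > 2*h - 1.
Before e := x - h + 1: 3*x > 2*h - 1
Before h := x: x > -1
The weakest precondition is x > -1.
Check whether x > -2 implies it.
Countermodel: at the initial state x = -1, the precondition holds but the weakest precondition fails.
Answer: invalid
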